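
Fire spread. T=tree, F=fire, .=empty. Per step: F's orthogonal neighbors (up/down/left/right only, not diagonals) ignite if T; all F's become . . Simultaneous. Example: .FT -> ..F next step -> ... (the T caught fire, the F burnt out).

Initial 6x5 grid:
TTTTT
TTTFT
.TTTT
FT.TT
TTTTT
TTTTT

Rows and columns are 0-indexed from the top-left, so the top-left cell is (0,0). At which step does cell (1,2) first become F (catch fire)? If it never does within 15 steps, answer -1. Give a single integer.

Step 1: cell (1,2)='F' (+6 fires, +2 burnt)
  -> target ignites at step 1
Step 2: cell (1,2)='.' (+9 fires, +6 burnt)
Step 3: cell (1,2)='.' (+6 fires, +9 burnt)
Step 4: cell (1,2)='.' (+4 fires, +6 burnt)
Step 5: cell (1,2)='.' (+1 fires, +4 burnt)
Step 6: cell (1,2)='.' (+0 fires, +1 burnt)
  fire out at step 6

1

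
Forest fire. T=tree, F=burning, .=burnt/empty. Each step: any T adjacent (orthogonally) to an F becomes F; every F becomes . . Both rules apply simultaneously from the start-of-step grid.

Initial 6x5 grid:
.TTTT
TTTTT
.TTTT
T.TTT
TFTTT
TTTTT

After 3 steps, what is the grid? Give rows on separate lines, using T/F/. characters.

Step 1: 3 trees catch fire, 1 burn out
  .TTTT
  TTTTT
  .TTTT
  T.TTT
  F.FTT
  TFTTT
Step 2: 5 trees catch fire, 3 burn out
  .TTTT
  TTTTT
  .TTTT
  F.FTT
  ...FT
  F.FTT
Step 3: 4 trees catch fire, 5 burn out
  .TTTT
  TTTTT
  .TFTT
  ...FT
  ....F
  ...FT

.TTTT
TTTTT
.TFTT
...FT
....F
...FT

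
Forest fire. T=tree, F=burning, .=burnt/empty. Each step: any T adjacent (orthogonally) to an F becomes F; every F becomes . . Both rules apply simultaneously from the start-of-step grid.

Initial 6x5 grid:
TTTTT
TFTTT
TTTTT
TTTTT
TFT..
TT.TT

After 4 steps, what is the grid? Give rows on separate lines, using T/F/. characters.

Step 1: 8 trees catch fire, 2 burn out
  TFTTT
  F.FTT
  TFTTT
  TFTTT
  F.F..
  TF.TT
Step 2: 8 trees catch fire, 8 burn out
  F.FTT
  ...FT
  F.FTT
  F.FTT
  .....
  F..TT
Step 3: 4 trees catch fire, 8 burn out
  ...FT
  ....F
  ...FT
  ...FT
  .....
  ...TT
Step 4: 3 trees catch fire, 4 burn out
  ....F
  .....
  ....F
  ....F
  .....
  ...TT

....F
.....
....F
....F
.....
...TT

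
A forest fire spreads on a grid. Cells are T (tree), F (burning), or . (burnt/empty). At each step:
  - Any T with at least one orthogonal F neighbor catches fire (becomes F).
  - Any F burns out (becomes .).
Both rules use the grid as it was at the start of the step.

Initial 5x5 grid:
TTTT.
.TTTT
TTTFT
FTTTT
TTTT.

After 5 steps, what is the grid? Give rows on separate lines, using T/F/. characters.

Step 1: 7 trees catch fire, 2 burn out
  TTTT.
  .TTFT
  FTF.F
  .FTFT
  FTTT.
Step 2: 8 trees catch fire, 7 burn out
  TTTF.
  .TF.F
  .F...
  ..F.F
  .FTF.
Step 3: 3 trees catch fire, 8 burn out
  TTF..
  .F...
  .....
  .....
  ..F..
Step 4: 1 trees catch fire, 3 burn out
  TF...
  .....
  .....
  .....
  .....
Step 5: 1 trees catch fire, 1 burn out
  F....
  .....
  .....
  .....
  .....

F....
.....
.....
.....
.....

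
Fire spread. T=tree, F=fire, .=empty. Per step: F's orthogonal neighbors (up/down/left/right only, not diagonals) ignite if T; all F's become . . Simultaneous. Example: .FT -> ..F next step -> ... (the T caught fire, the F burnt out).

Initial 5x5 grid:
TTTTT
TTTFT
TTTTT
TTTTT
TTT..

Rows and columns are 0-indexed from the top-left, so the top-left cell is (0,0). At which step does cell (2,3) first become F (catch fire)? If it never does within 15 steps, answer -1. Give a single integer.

Step 1: cell (2,3)='F' (+4 fires, +1 burnt)
  -> target ignites at step 1
Step 2: cell (2,3)='.' (+6 fires, +4 burnt)
Step 3: cell (2,3)='.' (+5 fires, +6 burnt)
Step 4: cell (2,3)='.' (+4 fires, +5 burnt)
Step 5: cell (2,3)='.' (+2 fires, +4 burnt)
Step 6: cell (2,3)='.' (+1 fires, +2 burnt)
Step 7: cell (2,3)='.' (+0 fires, +1 burnt)
  fire out at step 7

1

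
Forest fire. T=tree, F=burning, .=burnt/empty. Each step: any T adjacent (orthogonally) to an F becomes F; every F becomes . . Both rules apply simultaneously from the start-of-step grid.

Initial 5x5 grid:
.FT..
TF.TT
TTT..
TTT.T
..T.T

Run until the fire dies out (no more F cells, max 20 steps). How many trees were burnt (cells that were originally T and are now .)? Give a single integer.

Step 1: +3 fires, +2 burnt (F count now 3)
Step 2: +3 fires, +3 burnt (F count now 3)
Step 3: +2 fires, +3 burnt (F count now 2)
Step 4: +1 fires, +2 burnt (F count now 1)
Step 5: +0 fires, +1 burnt (F count now 0)
Fire out after step 5
Initially T: 13, now '.': 21
Total burnt (originally-T cells now '.'): 9

Answer: 9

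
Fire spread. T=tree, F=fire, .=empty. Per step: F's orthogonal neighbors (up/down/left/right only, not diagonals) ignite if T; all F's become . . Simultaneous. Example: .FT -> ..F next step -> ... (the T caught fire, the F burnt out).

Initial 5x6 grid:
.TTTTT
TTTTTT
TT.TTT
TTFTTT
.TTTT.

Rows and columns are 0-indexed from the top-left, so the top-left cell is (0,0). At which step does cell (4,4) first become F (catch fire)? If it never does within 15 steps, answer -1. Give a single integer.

Step 1: cell (4,4)='T' (+3 fires, +1 burnt)
Step 2: cell (4,4)='T' (+6 fires, +3 burnt)
Step 3: cell (4,4)='F' (+6 fires, +6 burnt)
  -> target ignites at step 3
Step 4: cell (4,4)='.' (+6 fires, +6 burnt)
Step 5: cell (4,4)='.' (+3 fires, +6 burnt)
Step 6: cell (4,4)='.' (+1 fires, +3 burnt)
Step 7: cell (4,4)='.' (+0 fires, +1 burnt)
  fire out at step 7

3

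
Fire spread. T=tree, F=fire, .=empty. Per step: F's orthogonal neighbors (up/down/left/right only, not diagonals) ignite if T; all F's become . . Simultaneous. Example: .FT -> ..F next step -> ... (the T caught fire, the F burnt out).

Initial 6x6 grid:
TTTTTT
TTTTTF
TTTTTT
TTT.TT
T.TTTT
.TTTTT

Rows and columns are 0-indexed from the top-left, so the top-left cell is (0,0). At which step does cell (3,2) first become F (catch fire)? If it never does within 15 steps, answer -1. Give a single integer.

Step 1: cell (3,2)='T' (+3 fires, +1 burnt)
Step 2: cell (3,2)='T' (+4 fires, +3 burnt)
Step 3: cell (3,2)='T' (+5 fires, +4 burnt)
Step 4: cell (3,2)='T' (+5 fires, +5 burnt)
Step 5: cell (3,2)='F' (+6 fires, +5 burnt)
  -> target ignites at step 5
Step 6: cell (3,2)='.' (+5 fires, +6 burnt)
Step 7: cell (3,2)='.' (+2 fires, +5 burnt)
Step 8: cell (3,2)='.' (+2 fires, +2 burnt)
Step 9: cell (3,2)='.' (+0 fires, +2 burnt)
  fire out at step 9

5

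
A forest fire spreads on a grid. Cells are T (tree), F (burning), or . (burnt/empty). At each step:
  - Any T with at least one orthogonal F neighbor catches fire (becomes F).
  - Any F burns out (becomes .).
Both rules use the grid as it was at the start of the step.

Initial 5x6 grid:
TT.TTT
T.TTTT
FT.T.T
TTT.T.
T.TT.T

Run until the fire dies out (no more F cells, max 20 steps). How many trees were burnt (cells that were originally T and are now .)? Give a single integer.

Answer: 10

Derivation:
Step 1: +3 fires, +1 burnt (F count now 3)
Step 2: +3 fires, +3 burnt (F count now 3)
Step 3: +2 fires, +3 burnt (F count now 2)
Step 4: +1 fires, +2 burnt (F count now 1)
Step 5: +1 fires, +1 burnt (F count now 1)
Step 6: +0 fires, +1 burnt (F count now 0)
Fire out after step 6
Initially T: 21, now '.': 19
Total burnt (originally-T cells now '.'): 10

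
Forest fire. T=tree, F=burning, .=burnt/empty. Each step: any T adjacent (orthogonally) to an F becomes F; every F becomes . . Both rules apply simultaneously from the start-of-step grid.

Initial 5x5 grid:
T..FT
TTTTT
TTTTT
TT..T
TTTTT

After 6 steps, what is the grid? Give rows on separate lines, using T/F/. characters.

Step 1: 2 trees catch fire, 1 burn out
  T...F
  TTTFT
  TTTTT
  TT..T
  TTTTT
Step 2: 3 trees catch fire, 2 burn out
  T....
  TTF.F
  TTTFT
  TT..T
  TTTTT
Step 3: 3 trees catch fire, 3 burn out
  T....
  TF...
  TTF.F
  TT..T
  TTTTT
Step 4: 3 trees catch fire, 3 burn out
  T....
  F....
  TF...
  TT..F
  TTTTT
Step 5: 4 trees catch fire, 3 burn out
  F....
  .....
  F....
  TF...
  TTTTF
Step 6: 3 trees catch fire, 4 burn out
  .....
  .....
  .....
  F....
  TFTF.

.....
.....
.....
F....
TFTF.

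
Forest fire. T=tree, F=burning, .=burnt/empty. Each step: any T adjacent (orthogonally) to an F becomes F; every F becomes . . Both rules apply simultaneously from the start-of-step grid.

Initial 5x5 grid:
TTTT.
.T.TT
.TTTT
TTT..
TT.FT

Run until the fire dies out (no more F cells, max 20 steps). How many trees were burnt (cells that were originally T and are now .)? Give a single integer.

Answer: 1

Derivation:
Step 1: +1 fires, +1 burnt (F count now 1)
Step 2: +0 fires, +1 burnt (F count now 0)
Fire out after step 2
Initially T: 17, now '.': 9
Total burnt (originally-T cells now '.'): 1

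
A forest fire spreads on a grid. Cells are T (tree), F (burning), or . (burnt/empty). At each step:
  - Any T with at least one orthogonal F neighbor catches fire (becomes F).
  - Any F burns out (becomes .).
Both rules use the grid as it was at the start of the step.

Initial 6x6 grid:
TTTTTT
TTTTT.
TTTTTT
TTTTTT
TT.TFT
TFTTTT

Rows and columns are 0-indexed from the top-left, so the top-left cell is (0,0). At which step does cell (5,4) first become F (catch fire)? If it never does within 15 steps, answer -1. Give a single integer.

Step 1: cell (5,4)='F' (+7 fires, +2 burnt)
  -> target ignites at step 1
Step 2: cell (5,4)='.' (+7 fires, +7 burnt)
Step 3: cell (5,4)='.' (+6 fires, +7 burnt)
Step 4: cell (5,4)='.' (+5 fires, +6 burnt)
Step 5: cell (5,4)='.' (+5 fires, +5 burnt)
Step 6: cell (5,4)='.' (+2 fires, +5 burnt)
Step 7: cell (5,4)='.' (+0 fires, +2 burnt)
  fire out at step 7

1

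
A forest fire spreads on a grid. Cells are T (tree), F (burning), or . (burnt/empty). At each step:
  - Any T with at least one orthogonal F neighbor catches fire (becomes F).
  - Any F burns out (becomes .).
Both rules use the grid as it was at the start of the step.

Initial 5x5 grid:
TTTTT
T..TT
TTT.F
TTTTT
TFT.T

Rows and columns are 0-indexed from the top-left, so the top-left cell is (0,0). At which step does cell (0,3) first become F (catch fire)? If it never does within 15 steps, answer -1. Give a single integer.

Step 1: cell (0,3)='T' (+5 fires, +2 burnt)
Step 2: cell (0,3)='T' (+7 fires, +5 burnt)
Step 3: cell (0,3)='F' (+3 fires, +7 burnt)
  -> target ignites at step 3
Step 4: cell (0,3)='.' (+2 fires, +3 burnt)
Step 5: cell (0,3)='.' (+2 fires, +2 burnt)
Step 6: cell (0,3)='.' (+0 fires, +2 burnt)
  fire out at step 6

3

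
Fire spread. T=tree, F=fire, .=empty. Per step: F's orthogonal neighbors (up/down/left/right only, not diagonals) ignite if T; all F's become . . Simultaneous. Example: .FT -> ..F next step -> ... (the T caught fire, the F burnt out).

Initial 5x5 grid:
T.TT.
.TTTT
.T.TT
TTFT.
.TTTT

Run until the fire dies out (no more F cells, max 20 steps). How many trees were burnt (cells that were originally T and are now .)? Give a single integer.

Step 1: +3 fires, +1 burnt (F count now 3)
Step 2: +5 fires, +3 burnt (F count now 5)
Step 3: +4 fires, +5 burnt (F count now 4)
Step 4: +3 fires, +4 burnt (F count now 3)
Step 5: +1 fires, +3 burnt (F count now 1)
Step 6: +0 fires, +1 burnt (F count now 0)
Fire out after step 6
Initially T: 17, now '.': 24
Total burnt (originally-T cells now '.'): 16

Answer: 16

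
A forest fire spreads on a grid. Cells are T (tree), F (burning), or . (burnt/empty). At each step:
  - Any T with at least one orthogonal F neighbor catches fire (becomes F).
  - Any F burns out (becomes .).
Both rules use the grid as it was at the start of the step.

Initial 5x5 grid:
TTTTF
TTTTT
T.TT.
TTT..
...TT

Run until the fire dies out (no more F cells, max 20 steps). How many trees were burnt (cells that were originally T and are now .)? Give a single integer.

Step 1: +2 fires, +1 burnt (F count now 2)
Step 2: +2 fires, +2 burnt (F count now 2)
Step 3: +3 fires, +2 burnt (F count now 3)
Step 4: +3 fires, +3 burnt (F count now 3)
Step 5: +2 fires, +3 burnt (F count now 2)
Step 6: +2 fires, +2 burnt (F count now 2)
Step 7: +1 fires, +2 burnt (F count now 1)
Step 8: +0 fires, +1 burnt (F count now 0)
Fire out after step 8
Initially T: 17, now '.': 23
Total burnt (originally-T cells now '.'): 15

Answer: 15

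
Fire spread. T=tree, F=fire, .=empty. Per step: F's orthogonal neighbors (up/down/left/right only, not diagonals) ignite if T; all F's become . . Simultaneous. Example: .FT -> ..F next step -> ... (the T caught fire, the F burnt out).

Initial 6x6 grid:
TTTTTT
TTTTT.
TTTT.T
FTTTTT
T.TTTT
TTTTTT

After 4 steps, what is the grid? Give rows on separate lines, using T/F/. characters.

Step 1: 3 trees catch fire, 1 burn out
  TTTTTT
  TTTTT.
  FTTT.T
  .FTTTT
  F.TTTT
  TTTTTT
Step 2: 4 trees catch fire, 3 burn out
  TTTTTT
  FTTTT.
  .FTT.T
  ..FTTT
  ..TTTT
  FTTTTT
Step 3: 6 trees catch fire, 4 burn out
  FTTTTT
  .FTTT.
  ..FT.T
  ...FTT
  ..FTTT
  .FTTTT
Step 4: 6 trees catch fire, 6 burn out
  .FTTTT
  ..FTT.
  ...F.T
  ....FT
  ...FTT
  ..FTTT

.FTTTT
..FTT.
...F.T
....FT
...FTT
..FTTT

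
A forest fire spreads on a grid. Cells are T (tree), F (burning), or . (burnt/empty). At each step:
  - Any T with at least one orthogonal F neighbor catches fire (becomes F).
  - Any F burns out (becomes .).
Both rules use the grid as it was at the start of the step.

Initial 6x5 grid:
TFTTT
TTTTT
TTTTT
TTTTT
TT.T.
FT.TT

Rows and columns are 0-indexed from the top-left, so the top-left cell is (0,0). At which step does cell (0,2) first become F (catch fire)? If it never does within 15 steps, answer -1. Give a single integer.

Step 1: cell (0,2)='F' (+5 fires, +2 burnt)
  -> target ignites at step 1
Step 2: cell (0,2)='.' (+6 fires, +5 burnt)
Step 3: cell (0,2)='.' (+5 fires, +6 burnt)
Step 4: cell (0,2)='.' (+3 fires, +5 burnt)
Step 5: cell (0,2)='.' (+2 fires, +3 burnt)
Step 6: cell (0,2)='.' (+2 fires, +2 burnt)
Step 7: cell (0,2)='.' (+1 fires, +2 burnt)
Step 8: cell (0,2)='.' (+1 fires, +1 burnt)
Step 9: cell (0,2)='.' (+0 fires, +1 burnt)
  fire out at step 9

1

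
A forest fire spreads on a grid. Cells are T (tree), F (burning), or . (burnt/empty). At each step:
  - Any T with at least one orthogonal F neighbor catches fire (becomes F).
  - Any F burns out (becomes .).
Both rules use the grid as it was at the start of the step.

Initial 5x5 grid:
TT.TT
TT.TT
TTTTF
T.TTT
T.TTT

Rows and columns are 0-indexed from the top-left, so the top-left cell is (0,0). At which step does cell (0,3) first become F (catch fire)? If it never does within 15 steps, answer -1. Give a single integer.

Step 1: cell (0,3)='T' (+3 fires, +1 burnt)
Step 2: cell (0,3)='T' (+5 fires, +3 burnt)
Step 3: cell (0,3)='F' (+4 fires, +5 burnt)
  -> target ignites at step 3
Step 4: cell (0,3)='.' (+3 fires, +4 burnt)
Step 5: cell (0,3)='.' (+3 fires, +3 burnt)
Step 6: cell (0,3)='.' (+2 fires, +3 burnt)
Step 7: cell (0,3)='.' (+0 fires, +2 burnt)
  fire out at step 7

3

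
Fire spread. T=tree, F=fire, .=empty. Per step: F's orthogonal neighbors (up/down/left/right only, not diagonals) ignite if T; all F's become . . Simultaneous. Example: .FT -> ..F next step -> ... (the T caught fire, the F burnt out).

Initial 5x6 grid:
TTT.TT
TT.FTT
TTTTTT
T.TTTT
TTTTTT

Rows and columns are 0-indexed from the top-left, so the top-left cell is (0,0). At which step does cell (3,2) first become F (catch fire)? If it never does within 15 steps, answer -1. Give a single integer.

Step 1: cell (3,2)='T' (+2 fires, +1 burnt)
Step 2: cell (3,2)='T' (+5 fires, +2 burnt)
Step 3: cell (3,2)='F' (+6 fires, +5 burnt)
  -> target ignites at step 3
Step 4: cell (3,2)='.' (+5 fires, +6 burnt)
Step 5: cell (3,2)='.' (+5 fires, +5 burnt)
Step 6: cell (3,2)='.' (+3 fires, +5 burnt)
Step 7: cell (3,2)='.' (+0 fires, +3 burnt)
  fire out at step 7

3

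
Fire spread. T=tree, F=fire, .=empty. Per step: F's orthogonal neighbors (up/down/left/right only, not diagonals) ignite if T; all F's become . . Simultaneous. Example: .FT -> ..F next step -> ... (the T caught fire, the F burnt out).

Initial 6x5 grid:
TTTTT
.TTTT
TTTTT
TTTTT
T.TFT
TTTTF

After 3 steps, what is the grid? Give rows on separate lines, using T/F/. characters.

Step 1: 4 trees catch fire, 2 burn out
  TTTTT
  .TTTT
  TTTTT
  TTTFT
  T.F.F
  TTTF.
Step 2: 4 trees catch fire, 4 burn out
  TTTTT
  .TTTT
  TTTFT
  TTF.F
  T....
  TTF..
Step 3: 5 trees catch fire, 4 burn out
  TTTTT
  .TTFT
  TTF.F
  TF...
  T....
  TF...

TTTTT
.TTFT
TTF.F
TF...
T....
TF...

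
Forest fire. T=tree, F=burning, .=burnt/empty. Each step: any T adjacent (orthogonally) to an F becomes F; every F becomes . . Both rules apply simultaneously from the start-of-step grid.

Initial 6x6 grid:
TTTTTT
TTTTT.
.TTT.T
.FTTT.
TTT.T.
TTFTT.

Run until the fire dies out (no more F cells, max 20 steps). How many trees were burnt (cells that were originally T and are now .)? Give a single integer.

Answer: 25

Derivation:
Step 1: +6 fires, +2 burnt (F count now 6)
Step 2: +6 fires, +6 burnt (F count now 6)
Step 3: +6 fires, +6 burnt (F count now 6)
Step 4: +3 fires, +6 burnt (F count now 3)
Step 5: +2 fires, +3 burnt (F count now 2)
Step 6: +1 fires, +2 burnt (F count now 1)
Step 7: +1 fires, +1 burnt (F count now 1)
Step 8: +0 fires, +1 burnt (F count now 0)
Fire out after step 8
Initially T: 26, now '.': 35
Total burnt (originally-T cells now '.'): 25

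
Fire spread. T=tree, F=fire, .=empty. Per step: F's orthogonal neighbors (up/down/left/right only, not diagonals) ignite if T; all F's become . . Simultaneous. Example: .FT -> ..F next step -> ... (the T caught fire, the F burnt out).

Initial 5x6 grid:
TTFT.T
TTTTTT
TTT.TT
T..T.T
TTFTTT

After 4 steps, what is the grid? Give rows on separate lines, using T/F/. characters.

Step 1: 5 trees catch fire, 2 burn out
  TF.F.T
  TTFTTT
  TTT.TT
  T..T.T
  TF.FTT
Step 2: 7 trees catch fire, 5 burn out
  F....T
  TF.FTT
  TTF.TT
  T..F.T
  F...FT
Step 3: 5 trees catch fire, 7 burn out
  .....T
  F...FT
  TF..TT
  F....T
  .....F
Step 4: 4 trees catch fire, 5 burn out
  .....T
  .....F
  F...FT
  .....F
  ......

.....T
.....F
F...FT
.....F
......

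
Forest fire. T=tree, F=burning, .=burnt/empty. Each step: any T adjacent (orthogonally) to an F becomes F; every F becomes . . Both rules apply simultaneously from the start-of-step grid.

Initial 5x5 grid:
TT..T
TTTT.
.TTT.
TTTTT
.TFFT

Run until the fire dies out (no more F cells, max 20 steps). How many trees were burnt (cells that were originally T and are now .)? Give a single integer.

Answer: 16

Derivation:
Step 1: +4 fires, +2 burnt (F count now 4)
Step 2: +4 fires, +4 burnt (F count now 4)
Step 3: +4 fires, +4 burnt (F count now 4)
Step 4: +1 fires, +4 burnt (F count now 1)
Step 5: +2 fires, +1 burnt (F count now 2)
Step 6: +1 fires, +2 burnt (F count now 1)
Step 7: +0 fires, +1 burnt (F count now 0)
Fire out after step 7
Initially T: 17, now '.': 24
Total burnt (originally-T cells now '.'): 16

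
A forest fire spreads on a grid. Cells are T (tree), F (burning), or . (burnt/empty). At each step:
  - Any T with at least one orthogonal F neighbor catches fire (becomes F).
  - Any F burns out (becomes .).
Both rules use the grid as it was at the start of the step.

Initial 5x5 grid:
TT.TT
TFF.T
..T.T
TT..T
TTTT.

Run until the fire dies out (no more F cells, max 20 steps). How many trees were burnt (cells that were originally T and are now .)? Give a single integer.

Step 1: +3 fires, +2 burnt (F count now 3)
Step 2: +1 fires, +3 burnt (F count now 1)
Step 3: +0 fires, +1 burnt (F count now 0)
Fire out after step 3
Initially T: 15, now '.': 14
Total burnt (originally-T cells now '.'): 4

Answer: 4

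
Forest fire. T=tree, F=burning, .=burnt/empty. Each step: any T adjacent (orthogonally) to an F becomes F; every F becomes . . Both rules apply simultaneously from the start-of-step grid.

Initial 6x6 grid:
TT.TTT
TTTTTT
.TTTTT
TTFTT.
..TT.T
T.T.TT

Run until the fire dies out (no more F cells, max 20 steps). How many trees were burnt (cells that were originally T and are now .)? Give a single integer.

Step 1: +4 fires, +1 burnt (F count now 4)
Step 2: +7 fires, +4 burnt (F count now 7)
Step 3: +3 fires, +7 burnt (F count now 3)
Step 4: +5 fires, +3 burnt (F count now 5)
Step 5: +3 fires, +5 burnt (F count now 3)
Step 6: +1 fires, +3 burnt (F count now 1)
Step 7: +0 fires, +1 burnt (F count now 0)
Fire out after step 7
Initially T: 27, now '.': 32
Total burnt (originally-T cells now '.'): 23

Answer: 23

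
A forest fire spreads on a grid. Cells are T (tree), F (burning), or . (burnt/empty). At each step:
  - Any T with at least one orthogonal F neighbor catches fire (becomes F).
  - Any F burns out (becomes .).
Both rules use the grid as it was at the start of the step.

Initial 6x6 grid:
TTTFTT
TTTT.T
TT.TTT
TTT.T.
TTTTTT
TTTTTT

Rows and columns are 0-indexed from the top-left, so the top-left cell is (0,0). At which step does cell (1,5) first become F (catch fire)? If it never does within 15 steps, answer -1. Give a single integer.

Step 1: cell (1,5)='T' (+3 fires, +1 burnt)
Step 2: cell (1,5)='T' (+4 fires, +3 burnt)
Step 3: cell (1,5)='F' (+4 fires, +4 burnt)
  -> target ignites at step 3
Step 4: cell (1,5)='.' (+4 fires, +4 burnt)
Step 5: cell (1,5)='.' (+3 fires, +4 burnt)
Step 6: cell (1,5)='.' (+6 fires, +3 burnt)
Step 7: cell (1,5)='.' (+5 fires, +6 burnt)
Step 8: cell (1,5)='.' (+2 fires, +5 burnt)
Step 9: cell (1,5)='.' (+0 fires, +2 burnt)
  fire out at step 9

3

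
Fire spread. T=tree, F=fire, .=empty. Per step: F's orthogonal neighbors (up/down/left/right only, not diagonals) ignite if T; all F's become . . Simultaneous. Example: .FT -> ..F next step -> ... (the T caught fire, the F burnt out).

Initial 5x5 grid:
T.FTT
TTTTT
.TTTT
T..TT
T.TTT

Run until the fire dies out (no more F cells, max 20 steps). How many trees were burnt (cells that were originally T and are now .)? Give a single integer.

Step 1: +2 fires, +1 burnt (F count now 2)
Step 2: +4 fires, +2 burnt (F count now 4)
Step 3: +4 fires, +4 burnt (F count now 4)
Step 4: +3 fires, +4 burnt (F count now 3)
Step 5: +2 fires, +3 burnt (F count now 2)
Step 6: +2 fires, +2 burnt (F count now 2)
Step 7: +0 fires, +2 burnt (F count now 0)
Fire out after step 7
Initially T: 19, now '.': 23
Total burnt (originally-T cells now '.'): 17

Answer: 17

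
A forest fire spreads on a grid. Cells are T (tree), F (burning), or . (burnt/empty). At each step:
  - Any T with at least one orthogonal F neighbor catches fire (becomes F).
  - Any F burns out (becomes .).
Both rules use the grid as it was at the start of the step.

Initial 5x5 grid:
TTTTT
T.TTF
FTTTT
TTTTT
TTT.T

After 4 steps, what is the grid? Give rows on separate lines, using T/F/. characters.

Step 1: 6 trees catch fire, 2 burn out
  TTTTF
  F.TF.
  .FTTF
  FTTTT
  TTT.T
Step 2: 8 trees catch fire, 6 burn out
  FTTF.
  ..F..
  ..FF.
  .FTTF
  FTT.T
Step 3: 6 trees catch fire, 8 burn out
  .FF..
  .....
  .....
  ..FF.
  .FT.F
Step 4: 1 trees catch fire, 6 burn out
  .....
  .....
  .....
  .....
  ..F..

.....
.....
.....
.....
..F..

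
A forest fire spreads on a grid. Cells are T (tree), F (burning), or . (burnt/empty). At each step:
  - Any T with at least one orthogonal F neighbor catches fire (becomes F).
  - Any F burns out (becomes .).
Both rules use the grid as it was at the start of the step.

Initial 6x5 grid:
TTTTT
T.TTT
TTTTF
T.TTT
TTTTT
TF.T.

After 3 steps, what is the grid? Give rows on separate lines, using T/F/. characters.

Step 1: 5 trees catch fire, 2 burn out
  TTTTT
  T.TTF
  TTTF.
  T.TTF
  TFTTT
  F..T.
Step 2: 7 trees catch fire, 5 burn out
  TTTTF
  T.TF.
  TTF..
  T.TF.
  F.FTF
  ...T.
Step 3: 6 trees catch fire, 7 burn out
  TTTF.
  T.F..
  TF...
  F.F..
  ...F.
  ...T.

TTTF.
T.F..
TF...
F.F..
...F.
...T.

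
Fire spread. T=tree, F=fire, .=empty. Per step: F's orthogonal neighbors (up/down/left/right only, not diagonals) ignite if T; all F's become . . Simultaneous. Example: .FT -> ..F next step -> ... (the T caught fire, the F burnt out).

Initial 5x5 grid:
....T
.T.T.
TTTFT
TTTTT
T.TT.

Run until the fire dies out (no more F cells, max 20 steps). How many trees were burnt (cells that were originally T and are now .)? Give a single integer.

Step 1: +4 fires, +1 burnt (F count now 4)
Step 2: +4 fires, +4 burnt (F count now 4)
Step 3: +4 fires, +4 burnt (F count now 4)
Step 4: +1 fires, +4 burnt (F count now 1)
Step 5: +1 fires, +1 burnt (F count now 1)
Step 6: +0 fires, +1 burnt (F count now 0)
Fire out after step 6
Initially T: 15, now '.': 24
Total burnt (originally-T cells now '.'): 14

Answer: 14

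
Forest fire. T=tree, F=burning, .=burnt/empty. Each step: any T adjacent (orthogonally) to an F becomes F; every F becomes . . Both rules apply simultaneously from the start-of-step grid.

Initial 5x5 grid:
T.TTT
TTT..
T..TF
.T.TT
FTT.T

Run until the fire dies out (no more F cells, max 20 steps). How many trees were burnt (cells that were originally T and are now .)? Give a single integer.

Answer: 7

Derivation:
Step 1: +3 fires, +2 burnt (F count now 3)
Step 2: +4 fires, +3 burnt (F count now 4)
Step 3: +0 fires, +4 burnt (F count now 0)
Fire out after step 3
Initially T: 15, now '.': 17
Total burnt (originally-T cells now '.'): 7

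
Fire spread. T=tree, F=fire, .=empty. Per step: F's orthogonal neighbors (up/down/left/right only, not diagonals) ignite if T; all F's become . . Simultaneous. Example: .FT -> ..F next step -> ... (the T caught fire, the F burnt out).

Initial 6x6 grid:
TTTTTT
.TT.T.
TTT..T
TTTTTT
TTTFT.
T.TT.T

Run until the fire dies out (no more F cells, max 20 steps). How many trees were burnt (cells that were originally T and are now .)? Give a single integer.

Answer: 26

Derivation:
Step 1: +4 fires, +1 burnt (F count now 4)
Step 2: +4 fires, +4 burnt (F count now 4)
Step 3: +4 fires, +4 burnt (F count now 4)
Step 4: +5 fires, +4 burnt (F count now 5)
Step 5: +3 fires, +5 burnt (F count now 3)
Step 6: +2 fires, +3 burnt (F count now 2)
Step 7: +2 fires, +2 burnt (F count now 2)
Step 8: +2 fires, +2 burnt (F count now 2)
Step 9: +0 fires, +2 burnt (F count now 0)
Fire out after step 9
Initially T: 27, now '.': 35
Total burnt (originally-T cells now '.'): 26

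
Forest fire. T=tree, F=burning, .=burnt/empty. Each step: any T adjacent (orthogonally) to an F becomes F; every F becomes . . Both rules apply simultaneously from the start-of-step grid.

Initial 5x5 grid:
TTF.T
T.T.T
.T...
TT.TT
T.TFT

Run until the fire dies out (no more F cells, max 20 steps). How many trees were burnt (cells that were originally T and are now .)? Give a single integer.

Step 1: +5 fires, +2 burnt (F count now 5)
Step 2: +2 fires, +5 burnt (F count now 2)
Step 3: +1 fires, +2 burnt (F count now 1)
Step 4: +0 fires, +1 burnt (F count now 0)
Fire out after step 4
Initially T: 14, now '.': 19
Total burnt (originally-T cells now '.'): 8

Answer: 8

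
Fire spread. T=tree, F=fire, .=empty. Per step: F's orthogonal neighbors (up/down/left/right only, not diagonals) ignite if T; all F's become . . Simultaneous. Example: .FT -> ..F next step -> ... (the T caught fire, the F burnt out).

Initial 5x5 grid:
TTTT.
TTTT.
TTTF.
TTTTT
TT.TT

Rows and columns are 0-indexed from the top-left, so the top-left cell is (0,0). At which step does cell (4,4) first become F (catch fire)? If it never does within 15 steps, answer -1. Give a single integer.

Step 1: cell (4,4)='T' (+3 fires, +1 burnt)
Step 2: cell (4,4)='T' (+6 fires, +3 burnt)
Step 3: cell (4,4)='F' (+5 fires, +6 burnt)
  -> target ignites at step 3
Step 4: cell (4,4)='.' (+4 fires, +5 burnt)
Step 5: cell (4,4)='.' (+2 fires, +4 burnt)
Step 6: cell (4,4)='.' (+0 fires, +2 burnt)
  fire out at step 6

3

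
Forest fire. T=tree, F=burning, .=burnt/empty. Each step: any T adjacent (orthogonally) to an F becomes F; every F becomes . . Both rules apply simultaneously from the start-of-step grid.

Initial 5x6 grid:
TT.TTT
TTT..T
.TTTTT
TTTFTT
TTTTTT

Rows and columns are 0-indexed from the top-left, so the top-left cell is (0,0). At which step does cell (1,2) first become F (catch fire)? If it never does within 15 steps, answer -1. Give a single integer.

Step 1: cell (1,2)='T' (+4 fires, +1 burnt)
Step 2: cell (1,2)='T' (+6 fires, +4 burnt)
Step 3: cell (1,2)='F' (+6 fires, +6 burnt)
  -> target ignites at step 3
Step 4: cell (1,2)='.' (+3 fires, +6 burnt)
Step 5: cell (1,2)='.' (+3 fires, +3 burnt)
Step 6: cell (1,2)='.' (+2 fires, +3 burnt)
Step 7: cell (1,2)='.' (+1 fires, +2 burnt)
Step 8: cell (1,2)='.' (+0 fires, +1 burnt)
  fire out at step 8

3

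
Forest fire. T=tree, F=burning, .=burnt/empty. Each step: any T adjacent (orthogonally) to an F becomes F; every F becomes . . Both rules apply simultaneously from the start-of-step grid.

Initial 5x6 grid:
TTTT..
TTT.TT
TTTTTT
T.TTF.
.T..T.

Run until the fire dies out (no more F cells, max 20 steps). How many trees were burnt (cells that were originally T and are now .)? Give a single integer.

Answer: 19

Derivation:
Step 1: +3 fires, +1 burnt (F count now 3)
Step 2: +4 fires, +3 burnt (F count now 4)
Step 3: +2 fires, +4 burnt (F count now 2)
Step 4: +2 fires, +2 burnt (F count now 2)
Step 5: +3 fires, +2 burnt (F count now 3)
Step 6: +4 fires, +3 burnt (F count now 4)
Step 7: +1 fires, +4 burnt (F count now 1)
Step 8: +0 fires, +1 burnt (F count now 0)
Fire out after step 8
Initially T: 20, now '.': 29
Total burnt (originally-T cells now '.'): 19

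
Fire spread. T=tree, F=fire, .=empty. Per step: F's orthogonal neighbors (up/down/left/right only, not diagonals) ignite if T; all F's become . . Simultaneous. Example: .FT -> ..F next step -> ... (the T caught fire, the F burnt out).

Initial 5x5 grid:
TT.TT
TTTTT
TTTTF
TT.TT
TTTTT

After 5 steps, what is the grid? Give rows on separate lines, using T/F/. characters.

Step 1: 3 trees catch fire, 1 burn out
  TT.TT
  TTTTF
  TTTF.
  TT.TF
  TTTTT
Step 2: 5 trees catch fire, 3 burn out
  TT.TF
  TTTF.
  TTF..
  TT.F.
  TTTTF
Step 3: 4 trees catch fire, 5 burn out
  TT.F.
  TTF..
  TF...
  TT...
  TTTF.
Step 4: 4 trees catch fire, 4 burn out
  TT...
  TF...
  F....
  TF...
  TTF..
Step 5: 4 trees catch fire, 4 burn out
  TF...
  F....
  .....
  F....
  TF...

TF...
F....
.....
F....
TF...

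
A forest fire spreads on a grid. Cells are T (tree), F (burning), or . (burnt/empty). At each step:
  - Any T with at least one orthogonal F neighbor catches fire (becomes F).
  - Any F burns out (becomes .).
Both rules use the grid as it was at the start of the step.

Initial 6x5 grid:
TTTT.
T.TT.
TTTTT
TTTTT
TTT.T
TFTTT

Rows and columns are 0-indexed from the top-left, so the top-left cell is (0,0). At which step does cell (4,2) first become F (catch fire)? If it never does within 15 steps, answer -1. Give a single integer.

Step 1: cell (4,2)='T' (+3 fires, +1 burnt)
Step 2: cell (4,2)='F' (+4 fires, +3 burnt)
  -> target ignites at step 2
Step 3: cell (4,2)='.' (+4 fires, +4 burnt)
Step 4: cell (4,2)='.' (+4 fires, +4 burnt)
Step 5: cell (4,2)='.' (+4 fires, +4 burnt)
Step 6: cell (4,2)='.' (+4 fires, +4 burnt)
Step 7: cell (4,2)='.' (+2 fires, +4 burnt)
Step 8: cell (4,2)='.' (+0 fires, +2 burnt)
  fire out at step 8

2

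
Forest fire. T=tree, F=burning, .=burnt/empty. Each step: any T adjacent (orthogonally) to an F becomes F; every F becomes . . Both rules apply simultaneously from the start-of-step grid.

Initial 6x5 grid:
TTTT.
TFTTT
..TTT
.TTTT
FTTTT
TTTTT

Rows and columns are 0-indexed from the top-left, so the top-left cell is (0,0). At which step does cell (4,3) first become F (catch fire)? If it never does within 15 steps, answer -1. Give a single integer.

Step 1: cell (4,3)='T' (+5 fires, +2 burnt)
Step 2: cell (4,3)='T' (+7 fires, +5 burnt)
Step 3: cell (4,3)='F' (+6 fires, +7 burnt)
  -> target ignites at step 3
Step 4: cell (4,3)='.' (+4 fires, +6 burnt)
Step 5: cell (4,3)='.' (+2 fires, +4 burnt)
Step 6: cell (4,3)='.' (+0 fires, +2 burnt)
  fire out at step 6

3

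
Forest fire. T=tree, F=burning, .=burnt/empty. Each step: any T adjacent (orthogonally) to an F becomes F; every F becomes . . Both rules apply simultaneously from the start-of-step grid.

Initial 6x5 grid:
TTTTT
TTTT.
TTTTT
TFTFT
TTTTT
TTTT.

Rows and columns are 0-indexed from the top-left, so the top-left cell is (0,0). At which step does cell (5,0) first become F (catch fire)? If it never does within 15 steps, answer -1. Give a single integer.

Step 1: cell (5,0)='T' (+7 fires, +2 burnt)
Step 2: cell (5,0)='T' (+10 fires, +7 burnt)
Step 3: cell (5,0)='F' (+6 fires, +10 burnt)
  -> target ignites at step 3
Step 4: cell (5,0)='.' (+3 fires, +6 burnt)
Step 5: cell (5,0)='.' (+0 fires, +3 burnt)
  fire out at step 5

3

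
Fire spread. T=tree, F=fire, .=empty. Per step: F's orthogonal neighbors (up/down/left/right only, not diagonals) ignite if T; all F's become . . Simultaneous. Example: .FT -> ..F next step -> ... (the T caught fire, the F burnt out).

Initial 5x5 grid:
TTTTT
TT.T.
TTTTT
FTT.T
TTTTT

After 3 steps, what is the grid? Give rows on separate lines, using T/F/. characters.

Step 1: 3 trees catch fire, 1 burn out
  TTTTT
  TT.T.
  FTTTT
  .FT.T
  FTTTT
Step 2: 4 trees catch fire, 3 burn out
  TTTTT
  FT.T.
  .FTTT
  ..F.T
  .FTTT
Step 3: 4 trees catch fire, 4 burn out
  FTTTT
  .F.T.
  ..FTT
  ....T
  ..FTT

FTTTT
.F.T.
..FTT
....T
..FTT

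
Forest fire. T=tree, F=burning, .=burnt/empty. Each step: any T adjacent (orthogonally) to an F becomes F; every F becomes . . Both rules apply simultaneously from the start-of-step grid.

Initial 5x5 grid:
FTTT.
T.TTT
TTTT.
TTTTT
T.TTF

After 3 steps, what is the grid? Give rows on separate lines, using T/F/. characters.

Step 1: 4 trees catch fire, 2 burn out
  .FTT.
  F.TTT
  TTTT.
  TTTTF
  T.TF.
Step 2: 4 trees catch fire, 4 burn out
  ..FT.
  ..TTT
  FTTT.
  TTTF.
  T.F..
Step 3: 6 trees catch fire, 4 burn out
  ...F.
  ..FTT
  .FTF.
  FTF..
  T....

...F.
..FTT
.FTF.
FTF..
T....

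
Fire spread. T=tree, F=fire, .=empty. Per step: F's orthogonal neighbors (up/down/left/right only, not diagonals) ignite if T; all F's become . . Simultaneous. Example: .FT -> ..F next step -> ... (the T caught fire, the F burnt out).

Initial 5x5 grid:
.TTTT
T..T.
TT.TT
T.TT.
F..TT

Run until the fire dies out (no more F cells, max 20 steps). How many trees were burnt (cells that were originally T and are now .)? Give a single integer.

Step 1: +1 fires, +1 burnt (F count now 1)
Step 2: +1 fires, +1 burnt (F count now 1)
Step 3: +2 fires, +1 burnt (F count now 2)
Step 4: +0 fires, +2 burnt (F count now 0)
Fire out after step 4
Initially T: 15, now '.': 14
Total burnt (originally-T cells now '.'): 4

Answer: 4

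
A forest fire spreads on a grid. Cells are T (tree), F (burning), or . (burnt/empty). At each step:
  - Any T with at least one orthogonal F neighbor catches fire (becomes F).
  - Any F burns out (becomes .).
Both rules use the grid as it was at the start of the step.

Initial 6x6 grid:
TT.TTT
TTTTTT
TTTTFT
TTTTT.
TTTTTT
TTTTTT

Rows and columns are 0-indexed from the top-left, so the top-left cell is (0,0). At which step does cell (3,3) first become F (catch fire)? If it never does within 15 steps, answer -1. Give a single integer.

Step 1: cell (3,3)='T' (+4 fires, +1 burnt)
Step 2: cell (3,3)='F' (+6 fires, +4 burnt)
  -> target ignites at step 2
Step 3: cell (3,3)='.' (+8 fires, +6 burnt)
Step 4: cell (3,3)='.' (+6 fires, +8 burnt)
Step 5: cell (3,3)='.' (+5 fires, +6 burnt)
Step 6: cell (3,3)='.' (+3 fires, +5 burnt)
Step 7: cell (3,3)='.' (+1 fires, +3 burnt)
Step 8: cell (3,3)='.' (+0 fires, +1 burnt)
  fire out at step 8

2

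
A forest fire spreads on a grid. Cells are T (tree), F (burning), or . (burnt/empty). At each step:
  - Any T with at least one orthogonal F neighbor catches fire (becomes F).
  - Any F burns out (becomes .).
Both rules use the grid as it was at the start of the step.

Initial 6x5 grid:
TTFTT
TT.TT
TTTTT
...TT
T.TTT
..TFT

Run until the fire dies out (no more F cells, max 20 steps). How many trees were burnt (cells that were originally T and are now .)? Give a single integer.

Step 1: +5 fires, +2 burnt (F count now 5)
Step 2: +7 fires, +5 burnt (F count now 7)
Step 3: +5 fires, +7 burnt (F count now 5)
Step 4: +3 fires, +5 burnt (F count now 3)
Step 5: +0 fires, +3 burnt (F count now 0)
Fire out after step 5
Initially T: 21, now '.': 29
Total burnt (originally-T cells now '.'): 20

Answer: 20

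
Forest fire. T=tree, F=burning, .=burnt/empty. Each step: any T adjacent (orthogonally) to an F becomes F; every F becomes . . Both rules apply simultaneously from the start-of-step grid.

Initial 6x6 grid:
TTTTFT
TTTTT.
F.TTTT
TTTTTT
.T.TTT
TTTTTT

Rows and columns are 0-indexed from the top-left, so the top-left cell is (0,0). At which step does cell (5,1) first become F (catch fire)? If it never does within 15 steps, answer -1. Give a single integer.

Step 1: cell (5,1)='T' (+5 fires, +2 burnt)
Step 2: cell (5,1)='T' (+6 fires, +5 burnt)
Step 3: cell (5,1)='T' (+7 fires, +6 burnt)
Step 4: cell (5,1)='F' (+5 fires, +7 burnt)
  -> target ignites at step 4
Step 5: cell (5,1)='.' (+5 fires, +5 burnt)
Step 6: cell (5,1)='.' (+2 fires, +5 burnt)
Step 7: cell (5,1)='.' (+0 fires, +2 burnt)
  fire out at step 7

4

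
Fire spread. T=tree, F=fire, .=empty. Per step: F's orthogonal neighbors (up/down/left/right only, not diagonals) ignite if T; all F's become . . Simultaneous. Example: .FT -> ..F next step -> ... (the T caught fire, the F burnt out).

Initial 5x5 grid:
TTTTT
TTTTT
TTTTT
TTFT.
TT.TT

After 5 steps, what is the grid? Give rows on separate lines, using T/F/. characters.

Step 1: 3 trees catch fire, 1 burn out
  TTTTT
  TTTTT
  TTFTT
  TF.F.
  TT.TT
Step 2: 6 trees catch fire, 3 burn out
  TTTTT
  TTFTT
  TF.FT
  F....
  TF.FT
Step 3: 7 trees catch fire, 6 burn out
  TTFTT
  TF.FT
  F...F
  .....
  F...F
Step 4: 4 trees catch fire, 7 burn out
  TF.FT
  F...F
  .....
  .....
  .....
Step 5: 2 trees catch fire, 4 burn out
  F...F
  .....
  .....
  .....
  .....

F...F
.....
.....
.....
.....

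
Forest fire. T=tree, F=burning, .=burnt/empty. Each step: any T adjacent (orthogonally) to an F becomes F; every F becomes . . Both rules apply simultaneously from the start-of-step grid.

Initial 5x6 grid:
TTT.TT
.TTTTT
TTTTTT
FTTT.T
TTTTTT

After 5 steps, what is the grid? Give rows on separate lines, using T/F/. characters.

Step 1: 3 trees catch fire, 1 burn out
  TTT.TT
  .TTTTT
  FTTTTT
  .FTT.T
  FTTTTT
Step 2: 3 trees catch fire, 3 burn out
  TTT.TT
  .TTTTT
  .FTTTT
  ..FT.T
  .FTTTT
Step 3: 4 trees catch fire, 3 burn out
  TTT.TT
  .FTTTT
  ..FTTT
  ...F.T
  ..FTTT
Step 4: 4 trees catch fire, 4 burn out
  TFT.TT
  ..FTTT
  ...FTT
  .....T
  ...FTT
Step 5: 5 trees catch fire, 4 burn out
  F.F.TT
  ...FTT
  ....FT
  .....T
  ....FT

F.F.TT
...FTT
....FT
.....T
....FT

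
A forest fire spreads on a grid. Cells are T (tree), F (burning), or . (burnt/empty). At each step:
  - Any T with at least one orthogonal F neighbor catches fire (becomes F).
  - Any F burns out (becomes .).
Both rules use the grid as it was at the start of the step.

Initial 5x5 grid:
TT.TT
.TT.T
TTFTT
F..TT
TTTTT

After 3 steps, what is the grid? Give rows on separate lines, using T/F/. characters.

Step 1: 5 trees catch fire, 2 burn out
  TT.TT
  .TF.T
  FF.FT
  ...TT
  FTTTT
Step 2: 4 trees catch fire, 5 burn out
  TT.TT
  .F..T
  ....F
  ...FT
  .FTTT
Step 3: 5 trees catch fire, 4 burn out
  TF.TT
  ....F
  .....
  ....F
  ..FFT

TF.TT
....F
.....
....F
..FFT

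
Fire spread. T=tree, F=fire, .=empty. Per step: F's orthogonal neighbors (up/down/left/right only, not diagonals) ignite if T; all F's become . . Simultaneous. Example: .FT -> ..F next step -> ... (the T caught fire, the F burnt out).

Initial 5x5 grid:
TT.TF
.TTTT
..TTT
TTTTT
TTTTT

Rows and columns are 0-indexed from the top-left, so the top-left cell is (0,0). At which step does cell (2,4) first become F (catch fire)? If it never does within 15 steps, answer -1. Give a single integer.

Step 1: cell (2,4)='T' (+2 fires, +1 burnt)
Step 2: cell (2,4)='F' (+2 fires, +2 burnt)
  -> target ignites at step 2
Step 3: cell (2,4)='.' (+3 fires, +2 burnt)
Step 4: cell (2,4)='.' (+4 fires, +3 burnt)
Step 5: cell (2,4)='.' (+3 fires, +4 burnt)
Step 6: cell (2,4)='.' (+3 fires, +3 burnt)
Step 7: cell (2,4)='.' (+2 fires, +3 burnt)
Step 8: cell (2,4)='.' (+1 fires, +2 burnt)
Step 9: cell (2,4)='.' (+0 fires, +1 burnt)
  fire out at step 9

2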